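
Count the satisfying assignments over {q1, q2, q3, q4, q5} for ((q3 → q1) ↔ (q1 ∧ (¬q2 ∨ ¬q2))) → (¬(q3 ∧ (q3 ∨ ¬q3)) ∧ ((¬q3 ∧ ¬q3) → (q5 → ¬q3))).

Initial set: {(((q3 → q1) ↔ (q1 ∧ (¬q2 ∨ ¬q2))) → (¬(q3 ∧ (q3 ∨ ¬q3)) ∧ ((¬q3 ∧ ¬q3) → (q5 → ¬q3))))}.
(((q3 → q1) ↔ (q1 ∧ (¬q2 ∨ ¬q2))) → (¬(q3 ∧ (q3 ∨ ¬q3)) ∧ ((¬q3 ∧ ¬q3) → (q5 → ¬q3)))): β-rule — branch into ¬((q3 → q1) ↔ (q1 ∧ (¬q2 ∨ ¬q2)))  //  (¬(q3 ∧ (q3 ∨ ¬q3)) ∧ ((¬q3 ∧ ¬q3) → (q5 → ¬q3))).
  branch 1 (add ¬((q3 → q1) ↔ (q1 ∧ (¬q2 ∨ ¬q2)))):
    ¬((q3 → q1) ↔ (q1 ∧ (¬q2 ∨ ¬q2))): β-rule — branch into (q3 → q1), ¬(q1 ∧ (¬q2 ∨ ¬q2))  //  ¬(q3 → q1), (q1 ∧ (¬q2 ∨ ¬q2)).
      branch 1.1 (add (q3 → q1), ¬(q1 ∧ (¬q2 ∨ ¬q2))):
        (q3 → q1): β-rule — branch into ¬q3  //  q1.
          branch 1.1.1 (add ¬q3):
            ¬(q1 ∧ (¬q2 ∨ ¬q2)): β-rule — branch into ¬q1  //  ¬(¬q2 ∨ ¬q2).
              branch 1.1.1.1 (add ¬q1):
                ○ open, literals {q1=false, q3=false}.
              branch 1.1.1.2 (add ¬(¬q2 ∨ ¬q2)):
                ¬(¬q2 ∨ ¬q2): α-rule — add ¬¬q2, ¬¬q2.
                ○ open, literals {q2=true, q3=false}.
          branch 1.1.2 (add q1):
            ¬(q1 ∧ (¬q2 ∨ ¬q2)): β-rule — branch into ¬q1  //  ¬(¬q2 ∨ ¬q2).
              branch 1.1.2.1 (add ¬q1):
                × closes — contains both q1 and ¬q1.
              branch 1.1.2.2 (add ¬(¬q2 ∨ ¬q2)):
                ¬(¬q2 ∨ ¬q2): α-rule — add ¬¬q2, ¬¬q2.
                ○ open, literals {q1=true, q2=true}.
      branch 1.2 (add ¬(q3 → q1), (q1 ∧ (¬q2 ∨ ¬q2))):
        ¬(q3 → q1): α-rule — add q3, ¬q1.
        (q1 ∧ (¬q2 ∨ ¬q2)): α-rule — add q1, (¬q2 ∨ ¬q2).
        × closes — contains both q1 and ¬q1.
  branch 2 (add (¬(q3 ∧ (q3 ∨ ¬q3)) ∧ ((¬q3 ∧ ¬q3) → (q5 → ¬q3)))):
    (¬(q3 ∧ (q3 ∨ ¬q3)) ∧ ((¬q3 ∧ ¬q3) → (q5 → ¬q3))): α-rule — add ¬(q3 ∧ (q3 ∨ ¬q3)), ((¬q3 ∧ ¬q3) → (q5 → ¬q3)).
    ¬(q3 ∧ (q3 ∨ ¬q3)): β-rule — branch into ¬q3  //  ¬(q3 ∨ ¬q3).
      branch 2.1 (add ¬q3):
        ((¬q3 ∧ ¬q3) → (q5 → ¬q3)): β-rule — branch into ¬(¬q3 ∧ ¬q3)  //  (q5 → ¬q3).
          branch 2.1.1 (add ¬(¬q3 ∧ ¬q3)):
            ¬(¬q3 ∧ ¬q3): β-rule — branch into ¬¬q3  //  ¬¬q3.
              branch 2.1.1.1 (add ¬¬q3):
                × closes — contains both q3 and ¬q3.
              branch 2.1.1.2 (add ¬¬q3):
                × closes — contains both q3 and ¬q3.
          branch 2.1.2 (add (q5 → ¬q3)):
            (q5 → ¬q3): β-rule — branch into ¬q5  //  ¬q3.
              branch 2.1.2.1 (add ¬q5):
                ○ open, literals {q3=false, q5=false}.
              branch 2.1.2.2 (add ¬q3):
                ○ open, literals {q3=false}.
      branch 2.2 (add ¬(q3 ∨ ¬q3)):
        ¬(q3 ∨ ¬q3): α-rule — add ¬q3, ¬¬q3.
        × closes — contains both q3 and ¬q3.
5 branches closed, 5 open.
Each open branch fixes some atoms; the unmentioned ones are free. Counting distinct full assignments: branch {q1=false, q3=false} (q2, q4, q5) contributes 8 new; branch {q2=true, q3=false} (q1, q4, q5) contributes 4 new; branch {q1=true, q2=true} (q3, q4, q5) contributes 4 new; branch {q3=false, q5=false} (q1, q2, q4) contributes 2 new; branch {q3=false} (q1, q2, q4, q5) contributes 2 new. Total: 20.

20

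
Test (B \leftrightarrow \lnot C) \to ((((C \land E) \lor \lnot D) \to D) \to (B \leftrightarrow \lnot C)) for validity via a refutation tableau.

Valid

Assume the negation and expand:
Initial set: {F ((B \leftrightarrow \lnot C) \to ((((C \land E) \lor \lnot D) \to D) \to (B \leftrightarrow \lnot C)))}.
F ((B \leftrightarrow \lnot C) \to ((((C \land E) \lor \lnot D) \to D) \to (B \leftrightarrow \lnot C))): α-rule — add T (B \leftrightarrow \lnot C), F ((((C \land E) \lor \lnot D) \to D) \to (B \leftrightarrow \lnot C)).
F ((((C \land E) \lor \lnot D) \to D) \to (B \leftrightarrow \lnot C)): α-rule — add T (((C \land E) \lor \lnot D) \to D), F (B \leftrightarrow \lnot C).
T (B \leftrightarrow \lnot C): β-rule — branch into T B, T \lnot C  //  F B, F \lnot C.
  branch 1 (add T B, T \lnot C):
    T (((C \land E) \lor \lnot D) \to D): β-rule — branch into F ((C \land E) \lor \lnot D)  //  T D.
      branch 1.1 (add F ((C \land E) \lor \lnot D)):
        F ((C \land E) \lor \lnot D): α-rule — add F (C \land E), F \lnot D.
        F (B \leftrightarrow \lnot C): β-rule — branch into T B, F \lnot C  //  F B, T \lnot C.
          branch 1.1.1 (add T B, F \lnot C):
            × closes — contains both C and \lnot C.
          branch 1.1.2 (add F B, T \lnot C):
            × closes — contains both B and \lnot B.
      branch 1.2 (add T D):
        F (B \leftrightarrow \lnot C): β-rule — branch into T B, F \lnot C  //  F B, T \lnot C.
          branch 1.2.1 (add T B, F \lnot C):
            × closes — contains both C and \lnot C.
          branch 1.2.2 (add F B, T \lnot C):
            × closes — contains both B and \lnot B.
  branch 2 (add F B, F \lnot C):
    T (((C \land E) \lor \lnot D) \to D): β-rule — branch into F ((C \land E) \lor \lnot D)  //  T D.
      branch 2.1 (add F ((C \land E) \lor \lnot D)):
        F ((C \land E) \lor \lnot D): α-rule — add F (C \land E), F \lnot D.
        F (B \leftrightarrow \lnot C): β-rule — branch into T B, F \lnot C  //  F B, T \lnot C.
          branch 2.1.1 (add T B, F \lnot C):
            × closes — contains both B and \lnot B.
          branch 2.1.2 (add F B, T \lnot C):
            × closes — contains both C and \lnot C.
      branch 2.2 (add T D):
        F (B \leftrightarrow \lnot C): β-rule — branch into T B, F \lnot C  //  F B, T \lnot C.
          branch 2.2.1 (add T B, F \lnot C):
            × closes — contains both B and \lnot B.
          branch 2.2.2 (add F B, T \lnot C):
            × closes — contains both C and \lnot C.
All 8 branches close.
Every branch closed, so the negation is unsatisfiable and the formula is valid.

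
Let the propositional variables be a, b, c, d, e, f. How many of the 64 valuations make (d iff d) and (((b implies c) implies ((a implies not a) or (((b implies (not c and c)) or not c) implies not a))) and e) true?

24

Initial set: {((d iff d) and (((b implies c) implies ((a implies not a) or (((b implies (not c and c)) or not c) implies not a))) and e))}.
((d iff d) and (((b implies c) implies ((a implies not a) or (((b implies (not c and c)) or not c) implies not a))) and e)): α-rule — add (d iff d), (((b implies c) implies ((a implies not a) or (((b implies (not c and c)) or not c) implies not a))) and e).
(((b implies c) implies ((a implies not a) or (((b implies (not c and c)) or not c) implies not a))) and e): α-rule — add ((b implies c) implies ((a implies not a) or (((b implies (not c and c)) or not c) implies not a))), e.
(d iff d): β-rule — branch into d, d  //  not d, not d.
  branch 1 (add d, d):
    ((b implies c) implies ((a implies not a) or (((b implies (not c and c)) or not c) implies not a))): β-rule — branch into not (b implies c)  //  ((a implies not a) or (((b implies (not c and c)) or not c) implies not a)).
      branch 1.1 (add not (b implies c)):
        not (b implies c): α-rule — add b, not c.
        ○ open, literals {b=1, c=0, d=1, e=1}.
      branch 1.2 (add ((a implies not a) or (((b implies (not c and c)) or not c) implies not a))):
        ((a implies not a) or (((b implies (not c and c)) or not c) implies not a)): β-rule — branch into (a implies not a)  //  (((b implies (not c and c)) or not c) implies not a).
          branch 1.2.1 (add (a implies not a)):
            (a implies not a): β-rule — branch into not a  //  not a.
              branch 1.2.1.1 (add not a):
                ○ open, literals {a=0, d=1, e=1}.
              branch 1.2.1.2 (add not a):
                ○ open, literals {a=0, d=1, e=1}.
          branch 1.2.2 (add (((b implies (not c and c)) or not c) implies not a)):
            (((b implies (not c and c)) or not c) implies not a): β-rule — branch into not ((b implies (not c and c)) or not c)  //  not a.
              branch 1.2.2.1 (add not ((b implies (not c and c)) or not c)):
                not ((b implies (not c and c)) or not c): α-rule — add not (b implies (not c and c)), not not c.
                not (b implies (not c and c)): α-rule — add b, not (not c and c).
                not (not c and c): β-rule — branch into not not c  //  not c.
                  branch 1.2.2.1.1 (add not not c):
                    ○ open, literals {b=1, c=1, d=1, e=1}.
                  branch 1.2.2.1.2 (add not c):
                    × closes — contains both c and not c.
              branch 1.2.2.2 (add not a):
                ○ open, literals {a=0, d=1, e=1}.
  branch 2 (add not d, not d):
    ((b implies c) implies ((a implies not a) or (((b implies (not c and c)) or not c) implies not a))): β-rule — branch into not (b implies c)  //  ((a implies not a) or (((b implies (not c and c)) or not c) implies not a)).
      branch 2.1 (add not (b implies c)):
        not (b implies c): α-rule — add b, not c.
        ○ open, literals {b=1, c=0, d=0, e=1}.
      branch 2.2 (add ((a implies not a) or (((b implies (not c and c)) or not c) implies not a))):
        ((a implies not a) or (((b implies (not c and c)) or not c) implies not a)): β-rule — branch into (a implies not a)  //  (((b implies (not c and c)) or not c) implies not a).
          branch 2.2.1 (add (a implies not a)):
            (a implies not a): β-rule — branch into not a  //  not a.
              branch 2.2.1.1 (add not a):
                ○ open, literals {a=0, d=0, e=1}.
              branch 2.2.1.2 (add not a):
                ○ open, literals {a=0, d=0, e=1}.
          branch 2.2.2 (add (((b implies (not c and c)) or not c) implies not a)):
            (((b implies (not c and c)) or not c) implies not a): β-rule — branch into not ((b implies (not c and c)) or not c)  //  not a.
              branch 2.2.2.1 (add not ((b implies (not c and c)) or not c)):
                not ((b implies (not c and c)) or not c): α-rule — add not (b implies (not c and c)), not not c.
                not (b implies (not c and c)): α-rule — add b, not (not c and c).
                not (not c and c): β-rule — branch into not not c  //  not c.
                  branch 2.2.2.1.1 (add not not c):
                    ○ open, literals {b=1, c=1, d=0, e=1}.
                  branch 2.2.2.1.2 (add not c):
                    × closes — contains both c and not c.
              branch 2.2.2.2 (add not a):
                ○ open, literals {a=0, d=0, e=1}.
2 branches closed, 10 open.
Each open branch fixes some atoms; the unmentioned ones are free. Counting distinct full assignments: branch {b=1, c=0, d=1, e=1} (a, f) contributes 4 new; branch {a=0, d=1, e=1} (b, c, f) contributes 6 new; branch {a=0, d=1, e=1} (b, c, f) contributes 0 new; branch {b=1, c=1, d=1, e=1} (a, f) contributes 2 new; branch {a=0, d=1, e=1} (b, c, f) contributes 0 new; branch {b=1, c=0, d=0, e=1} (a, f) contributes 4 new; branch {a=0, d=0, e=1} (b, c, f) contributes 6 new; branch {a=0, d=0, e=1} (b, c, f) contributes 0 new; branch {b=1, c=1, d=0, e=1} (a, f) contributes 2 new; branch {a=0, d=0, e=1} (b, c, f) contributes 0 new. Total: 24.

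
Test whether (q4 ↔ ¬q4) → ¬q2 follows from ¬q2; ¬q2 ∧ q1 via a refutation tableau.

Yes

Initial set: {¬q2; (¬q2 ∧ q1); ¬((q4 ↔ ¬q4) → ¬q2)}.
(¬q2 ∧ q1): α-rule — add ¬q2, q1.
¬((q4 ↔ ¬q4) → ¬q2): α-rule — add (q4 ↔ ¬q4), ¬¬q2.
× closes — contains both q2 and ¬q2.
All 1 branch closes.
Every branch closed, so the premises entail the conclusion.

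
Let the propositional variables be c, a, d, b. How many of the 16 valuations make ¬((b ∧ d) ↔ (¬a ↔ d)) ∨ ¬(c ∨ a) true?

11

Initial set: {(¬((b ∧ d) ↔ (¬a ↔ d)) ∨ ¬(c ∨ a))}.
(¬((b ∧ d) ↔ (¬a ↔ d)) ∨ ¬(c ∨ a)): β-rule — branch into ¬((b ∧ d) ↔ (¬a ↔ d))  //  ¬(c ∨ a).
  branch 1 (add ¬((b ∧ d) ↔ (¬a ↔ d))):
    ¬((b ∧ d) ↔ (¬a ↔ d)): β-rule — branch into (b ∧ d), ¬(¬a ↔ d)  //  ¬(b ∧ d), (¬a ↔ d).
      branch 1.1 (add (b ∧ d), ¬(¬a ↔ d)):
        (b ∧ d): α-rule — add b, d.
        ¬(¬a ↔ d): β-rule — branch into ¬a, ¬d  //  ¬¬a, d.
          branch 1.1.1 (add ¬a, ¬d):
            × closes — contains both d and ¬d.
          branch 1.1.2 (add ¬¬a, d):
            ○ open, literals {a=true, b=true, d=true}.
      branch 1.2 (add ¬(b ∧ d), (¬a ↔ d)):
        ¬(b ∧ d): β-rule — branch into ¬b  //  ¬d.
          branch 1.2.1 (add ¬b):
            (¬a ↔ d): β-rule — branch into ¬a, d  //  ¬¬a, ¬d.
              branch 1.2.1.1 (add ¬a, d):
                ○ open, literals {a=false, b=false, d=true}.
              branch 1.2.1.2 (add ¬¬a, ¬d):
                ○ open, literals {a=true, b=false, d=false}.
          branch 1.2.2 (add ¬d):
            (¬a ↔ d): β-rule — branch into ¬a, d  //  ¬¬a, ¬d.
              branch 1.2.2.1 (add ¬a, d):
                × closes — contains both d and ¬d.
              branch 1.2.2.2 (add ¬¬a, ¬d):
                ○ open, literals {a=true, d=false}.
  branch 2 (add ¬(c ∨ a)):
    ¬(c ∨ a): α-rule — add ¬c, ¬a.
    ○ open, literals {a=false, c=false}.
2 branches closed, 5 open.
Each open branch fixes some atoms; the unmentioned ones are free. Counting distinct full assignments: branch {a=true, b=true, d=true} (c) contributes 2 new; branch {a=false, b=false, d=true} (c) contributes 2 new; branch {a=true, b=false, d=false} (c) contributes 2 new; branch {a=true, d=false} (c, b) contributes 2 new; branch {a=false, c=false} (d, b) contributes 3 new. Total: 11.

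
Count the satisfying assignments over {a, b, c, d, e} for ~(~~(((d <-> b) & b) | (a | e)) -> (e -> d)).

Initial set: {~(~~(((d <-> b) & b) | (a | e)) -> (e -> d))}.
~(~~(((d <-> b) & b) | (a | e)) -> (e -> d)): α-rule — add ~~(((d <-> b) & b) | (a | e)), ~(e -> d).
~~(((d <-> b) & b) | (a | e)): drop double negation, giving (((d <-> b) & b) | (a | e)).
~(e -> d): α-rule — add e, ~d.
(((d <-> b) & b) | (a | e)): β-rule — branch into ((d <-> b) & b)  //  (a | e).
  branch 1 (add ((d <-> b) & b)):
    ((d <-> b) & b): α-rule — add (d <-> b), b.
    (d <-> b): β-rule — branch into d, b  //  ~d, ~b.
      branch 1.1 (add d, b):
        × closes — contains both d and ~d.
      branch 1.2 (add ~d, ~b):
        × closes — contains both b and ~b.
  branch 2 (add (a | e)):
    (a | e): β-rule — branch into a  //  e.
      branch 2.1 (add a):
        ○ open, literals {a=true, d=false, e=true}.
      branch 2.2 (add e):
        ○ open, literals {d=false, e=true}.
2 branches closed, 2 open.
Each open branch fixes some atoms; the unmentioned ones are free. Counting distinct full assignments: branch {a=true, d=false, e=true} (b, c) contributes 4 new; branch {d=false, e=true} (a, b, c) contributes 4 new. Total: 8.

8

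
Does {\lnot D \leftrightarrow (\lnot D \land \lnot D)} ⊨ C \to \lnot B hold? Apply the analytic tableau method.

No

Initial set: {(\lnot D \leftrightarrow (\lnot D \land \lnot D)); \lnot (C \to \lnot B)}.
\lnot (C \to \lnot B): α-rule — add C, \lnot \lnot B.
(\lnot D \leftrightarrow (\lnot D \land \lnot D)): β-rule — branch into \lnot D, (\lnot D \land \lnot D)  //  \lnot \lnot D, \lnot (\lnot D \land \lnot D).
  branch 1 (add \lnot D, (\lnot D \land \lnot D)):
    (\lnot D \land \lnot D): α-rule — add \lnot D, \lnot D.
    ○ open, literals {B=true, C=true, D=false}.
  branch 2 (add \lnot \lnot D, \lnot (\lnot D \land \lnot D)):
    \lnot (\lnot D \land \lnot D): β-rule — branch into \lnot \lnot D  //  \lnot \lnot D.
      branch 2.1 (add \lnot \lnot D):
        ○ open, literals {B=true, C=true, D=true}.
      branch 2.2 (add \lnot \lnot D):
        ○ open, literals {B=true, C=true, D=true}.
0 branches closed, 3 open.
An open branch gives a countermodel: B=true, C=true, D=false (unmentioned atoms arbitrary); the premises hold there but the conclusion fails.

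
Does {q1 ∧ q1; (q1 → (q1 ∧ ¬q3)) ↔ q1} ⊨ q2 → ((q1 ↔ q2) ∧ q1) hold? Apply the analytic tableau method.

Initial set: {(q1 ∧ q1); ((q1 → (q1 ∧ ¬q3)) ↔ q1); ¬(q2 → ((q1 ↔ q2) ∧ q1))}.
(q1 ∧ q1): α-rule — add q1, q1.
¬(q2 → ((q1 ↔ q2) ∧ q1)): α-rule — add q2, ¬((q1 ↔ q2) ∧ q1).
((q1 → (q1 ∧ ¬q3)) ↔ q1): β-rule — branch into (q1 → (q1 ∧ ¬q3)), q1  //  ¬(q1 → (q1 ∧ ¬q3)), ¬q1.
  branch 1 (add (q1 → (q1 ∧ ¬q3)), q1):
    ¬((q1 ↔ q2) ∧ q1): β-rule — branch into ¬(q1 ↔ q2)  //  ¬q1.
      branch 1.1 (add ¬(q1 ↔ q2)):
        (q1 → (q1 ∧ ¬q3)): β-rule — branch into ¬q1  //  (q1 ∧ ¬q3).
          branch 1.1.1 (add ¬q1):
            × closes — contains both q1 and ¬q1.
          branch 1.1.2 (add (q1 ∧ ¬q3)):
            (q1 ∧ ¬q3): α-rule — add q1, ¬q3.
            ¬(q1 ↔ q2): β-rule — branch into q1, ¬q2  //  ¬q1, q2.
              branch 1.1.2.1 (add q1, ¬q2):
                × closes — contains both q2 and ¬q2.
              branch 1.1.2.2 (add ¬q1, q2):
                × closes — contains both q1 and ¬q1.
      branch 1.2 (add ¬q1):
        × closes — contains both q1 and ¬q1.
  branch 2 (add ¬(q1 → (q1 ∧ ¬q3)), ¬q1):
    × closes — contains both q1 and ¬q1.
All 5 branches close.
Every branch closed, so the premises entail the conclusion.

Yes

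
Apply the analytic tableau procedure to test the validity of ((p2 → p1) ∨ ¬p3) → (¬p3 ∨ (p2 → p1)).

Assume the negation and expand:
Initial set: {¬(((p2 → p1) ∨ ¬p3) → (¬p3 ∨ (p2 → p1)))}.
¬(((p2 → p1) ∨ ¬p3) → (¬p3 ∨ (p2 → p1))): α-rule — add ((p2 → p1) ∨ ¬p3), ¬(¬p3 ∨ (p2 → p1)).
¬(¬p3 ∨ (p2 → p1)): α-rule — add ¬¬p3, ¬(p2 → p1).
¬(p2 → p1): α-rule — add p2, ¬p1.
((p2 → p1) ∨ ¬p3): β-rule — branch into (p2 → p1)  //  ¬p3.
  branch 1 (add (p2 → p1)):
    (p2 → p1): β-rule — branch into ¬p2  //  p1.
      branch 1.1 (add ¬p2):
        × closes — contains both p2 and ¬p2.
      branch 1.2 (add p1):
        × closes — contains both p1 and ¬p1.
  branch 2 (add ¬p3):
    × closes — contains both p3 and ¬p3.
All 3 branches close.
Every branch closed, so the negation is unsatisfiable and the formula is valid.

Valid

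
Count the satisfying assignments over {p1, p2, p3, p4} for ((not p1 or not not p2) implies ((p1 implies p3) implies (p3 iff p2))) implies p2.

10

Initial set: {(((not p1 or not not p2) implies ((p1 implies p3) implies (p3 iff p2))) implies p2)}.
(((not p1 or not not p2) implies ((p1 implies p3) implies (p3 iff p2))) implies p2): β-rule — branch into not ((not p1 or not not p2) implies ((p1 implies p3) implies (p3 iff p2)))  //  p2.
  branch 1 (add not ((not p1 or not not p2) implies ((p1 implies p3) implies (p3 iff p2)))):
    not ((not p1 or not not p2) implies ((p1 implies p3) implies (p3 iff p2))): α-rule — add (not p1 or not not p2), not ((p1 implies p3) implies (p3 iff p2)).
    not ((p1 implies p3) implies (p3 iff p2)): α-rule — add (p1 implies p3), not (p3 iff p2).
    (not p1 or not not p2): β-rule — branch into not p1  //  not not p2.
      branch 1.1 (add not p1):
        (p1 implies p3): β-rule — branch into not p1  //  p3.
          branch 1.1.1 (add not p1):
            not (p3 iff p2): β-rule — branch into p3, not p2  //  not p3, p2.
              branch 1.1.1.1 (add p3, not p2):
                ○ open, literals {p1=F, p2=F, p3=T}.
              branch 1.1.1.2 (add not p3, p2):
                ○ open, literals {p1=F, p2=T, p3=F}.
          branch 1.1.2 (add p3):
            not (p3 iff p2): β-rule — branch into p3, not p2  //  not p3, p2.
              branch 1.1.2.1 (add p3, not p2):
                ○ open, literals {p1=F, p2=F, p3=T}.
              branch 1.1.2.2 (add not p3, p2):
                × closes — contains both p3 and not p3.
      branch 1.2 (add not not p2):
        not not p2: drop double negation, giving p2.
        (p1 implies p3): β-rule — branch into not p1  //  p3.
          branch 1.2.1 (add not p1):
            not (p3 iff p2): β-rule — branch into p3, not p2  //  not p3, p2.
              branch 1.2.1.1 (add p3, not p2):
                × closes — contains both p2 and not p2.
              branch 1.2.1.2 (add not p3, p2):
                ○ open, literals {p1=F, p2=T, p3=F}.
          branch 1.2.2 (add p3):
            not (p3 iff p2): β-rule — branch into p3, not p2  //  not p3, p2.
              branch 1.2.2.1 (add p3, not p2):
                × closes — contains both p2 and not p2.
              branch 1.2.2.2 (add not p3, p2):
                × closes — contains both p3 and not p3.
  branch 2 (add p2):
    ○ open, literals {p2=T}.
4 branches closed, 5 open.
Each open branch fixes some atoms; the unmentioned ones are free. Counting distinct full assignments: branch {p1=F, p2=F, p3=T} (p4) contributes 2 new; branch {p1=F, p2=T, p3=F} (p4) contributes 2 new; branch {p1=F, p2=F, p3=T} (p4) contributes 0 new; branch {p1=F, p2=T, p3=F} (p4) contributes 0 new; branch {p2=T} (p1, p3, p4) contributes 6 new. Total: 10.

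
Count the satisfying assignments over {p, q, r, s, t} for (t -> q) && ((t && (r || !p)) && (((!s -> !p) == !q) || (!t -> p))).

6

Initial set: {((t -> q) && ((t && (r || !p)) && (((!s -> !p) == !q) || (!t -> p))))}.
((t -> q) && ((t && (r || !p)) && (((!s -> !p) == !q) || (!t -> p)))): α-rule — add (t -> q), ((t && (r || !p)) && (((!s -> !p) == !q) || (!t -> p))).
((t && (r || !p)) && (((!s -> !p) == !q) || (!t -> p))): α-rule — add (t && (r || !p)), (((!s -> !p) == !q) || (!t -> p)).
(t && (r || !p)): α-rule — add t, (r || !p).
(t -> q): β-rule — branch into !t  //  q.
  branch 1 (add !t):
    × closes — contains both t and !t.
  branch 2 (add q):
    (((!s -> !p) == !q) || (!t -> p)): β-rule — branch into ((!s -> !p) == !q)  //  (!t -> p).
      branch 2.1 (add ((!s -> !p) == !q)):
        (r || !p): β-rule — branch into r  //  !p.
          branch 2.1.1 (add r):
            ((!s -> !p) == !q): β-rule — branch into (!s -> !p), !q  //  !(!s -> !p), !!q.
              branch 2.1.1.1 (add (!s -> !p), !q):
                × closes — contains both q and !q.
              branch 2.1.1.2 (add !(!s -> !p), !!q):
                !(!s -> !p): α-rule — add !s, !!p.
                ○ open, literals {p=1, q=1, r=1, s=0, t=1}.
          branch 2.1.2 (add !p):
            ((!s -> !p) == !q): β-rule — branch into (!s -> !p), !q  //  !(!s -> !p), !!q.
              branch 2.1.2.1 (add (!s -> !p), !q):
                × closes — contains both q and !q.
              branch 2.1.2.2 (add !(!s -> !p), !!q):
                !(!s -> !p): α-rule — add !s, !!p.
                × closes — contains both p and !p.
      branch 2.2 (add (!t -> p)):
        (r || !p): β-rule — branch into r  //  !p.
          branch 2.2.1 (add r):
            (!t -> p): β-rule — branch into !!t  //  p.
              branch 2.2.1.1 (add !!t):
                ○ open, literals {q=1, r=1, t=1}.
              branch 2.2.1.2 (add p):
                ○ open, literals {p=1, q=1, r=1, t=1}.
          branch 2.2.2 (add !p):
            (!t -> p): β-rule — branch into !!t  //  p.
              branch 2.2.2.1 (add !!t):
                ○ open, literals {p=0, q=1, t=1}.
              branch 2.2.2.2 (add p):
                × closes — contains both p and !p.
5 branches closed, 4 open.
Each open branch fixes some atoms; the unmentioned ones are free. Counting distinct full assignments: branch {p=1, q=1, r=1, s=0, t=1} (none free) contributes 1 new; branch {q=1, r=1, t=1} (p, s) contributes 3 new; branch {p=1, q=1, r=1, t=1} (s) contributes 0 new; branch {p=0, q=1, t=1} (r, s) contributes 2 new. Total: 6.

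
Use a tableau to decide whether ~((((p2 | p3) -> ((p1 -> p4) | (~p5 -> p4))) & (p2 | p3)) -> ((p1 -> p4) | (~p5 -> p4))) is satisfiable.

Unsatisfiable

Initial set: {~((((p2 | p3) -> ((p1 -> p4) | (~p5 -> p4))) & (p2 | p3)) -> ((p1 -> p4) | (~p5 -> p4)))}.
~((((p2 | p3) -> ((p1 -> p4) | (~p5 -> p4))) & (p2 | p3)) -> ((p1 -> p4) | (~p5 -> p4))): α-rule — add (((p2 | p3) -> ((p1 -> p4) | (~p5 -> p4))) & (p2 | p3)), ~((p1 -> p4) | (~p5 -> p4)).
(((p2 | p3) -> ((p1 -> p4) | (~p5 -> p4))) & (p2 | p3)): α-rule — add ((p2 | p3) -> ((p1 -> p4) | (~p5 -> p4))), (p2 | p3).
~((p1 -> p4) | (~p5 -> p4)): α-rule — add ~(p1 -> p4), ~(~p5 -> p4).
~(p1 -> p4): α-rule — add p1, ~p4.
~(~p5 -> p4): α-rule — add ~p5, ~p4.
((p2 | p3) -> ((p1 -> p4) | (~p5 -> p4))): β-rule — branch into ~(p2 | p3)  //  ((p1 -> p4) | (~p5 -> p4)).
  branch 1 (add ~(p2 | p3)):
    ~(p2 | p3): α-rule — add ~p2, ~p3.
    (p2 | p3): β-rule — branch into p2  //  p3.
      branch 1.1 (add p2):
        × closes — contains both p2 and ~p2.
      branch 1.2 (add p3):
        × closes — contains both p3 and ~p3.
  branch 2 (add ((p1 -> p4) | (~p5 -> p4))):
    (p2 | p3): β-rule — branch into p2  //  p3.
      branch 2.1 (add p2):
        ((p1 -> p4) | (~p5 -> p4)): β-rule — branch into (p1 -> p4)  //  (~p5 -> p4).
          branch 2.1.1 (add (p1 -> p4)):
            (p1 -> p4): β-rule — branch into ~p1  //  p4.
              branch 2.1.1.1 (add ~p1):
                × closes — contains both p1 and ~p1.
              branch 2.1.1.2 (add p4):
                × closes — contains both p4 and ~p4.
          branch 2.1.2 (add (~p5 -> p4)):
            (~p5 -> p4): β-rule — branch into ~~p5  //  p4.
              branch 2.1.2.1 (add ~~p5):
                × closes — contains both p5 and ~p5.
              branch 2.1.2.2 (add p4):
                × closes — contains both p4 and ~p4.
      branch 2.2 (add p3):
        ((p1 -> p4) | (~p5 -> p4)): β-rule — branch into (p1 -> p4)  //  (~p5 -> p4).
          branch 2.2.1 (add (p1 -> p4)):
            (p1 -> p4): β-rule — branch into ~p1  //  p4.
              branch 2.2.1.1 (add ~p1):
                × closes — contains both p1 and ~p1.
              branch 2.2.1.2 (add p4):
                × closes — contains both p4 and ~p4.
          branch 2.2.2 (add (~p5 -> p4)):
            (~p5 -> p4): β-rule — branch into ~~p5  //  p4.
              branch 2.2.2.1 (add ~~p5):
                × closes — contains both p5 and ~p5.
              branch 2.2.2.2 (add p4):
                × closes — contains both p4 and ~p4.
All 10 branches close.
Every branch closed; the formula is unsatisfiable.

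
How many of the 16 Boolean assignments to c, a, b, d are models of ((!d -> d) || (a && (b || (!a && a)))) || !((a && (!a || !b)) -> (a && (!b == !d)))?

10

Initial set: {T (((!d -> d) || (a && (b || (!a && a)))) || !((a && (!a || !b)) -> (a && (!b == !d))))}.
T (((!d -> d) || (a && (b || (!a && a)))) || !((a && (!a || !b)) -> (a && (!b == !d)))): β-rule — branch into T ((!d -> d) || (a && (b || (!a && a))))  //  T !((a && (!a || !b)) -> (a && (!b == !d))).
  branch 1 (add T ((!d -> d) || (a && (b || (!a && a))))):
    T ((!d -> d) || (a && (b || (!a && a)))): β-rule — branch into T (!d -> d)  //  T (a && (b || (!a && a))).
      branch 1.1 (add T (!d -> d)):
        T (!d -> d): β-rule — branch into F !d  //  T d.
          branch 1.1.1 (add F !d):
            ○ open, literals {d=1}.
          branch 1.1.2 (add T d):
            ○ open, literals {d=1}.
      branch 1.2 (add T (a && (b || (!a && a)))):
        T (a && (b || (!a && a))): α-rule — add T a, T (b || (!a && a)).
        T (b || (!a && a)): β-rule — branch into T b  //  T (!a && a).
          branch 1.2.1 (add T b):
            ○ open, literals {a=1, b=1}.
          branch 1.2.2 (add T (!a && a)):
            T (!a && a): α-rule — add T !a, T a.
            × closes — contains both a and !a.
  branch 2 (add T !((a && (!a || !b)) -> (a && (!b == !d)))):
    T !((a && (!a || !b)) -> (a && (!b == !d))): α-rule — add T (a && (!a || !b)), F (a && (!b == !d)).
    T (a && (!a || !b)): α-rule — add T a, T (!a || !b).
    F (a && (!b == !d)): β-rule — branch into F a  //  F (!b == !d).
      branch 2.1 (add F a):
        × closes — contains both a and !a.
      branch 2.2 (add F (!b == !d)):
        T (!a || !b): β-rule — branch into T !a  //  T !b.
          branch 2.2.1 (add T !a):
            × closes — contains both a and !a.
          branch 2.2.2 (add T !b):
            F (!b == !d): β-rule — branch into T !b, F !d  //  F !b, T !d.
              branch 2.2.2.1 (add T !b, F !d):
                ○ open, literals {a=1, b=0, d=1}.
              branch 2.2.2.2 (add F !b, T !d):
                × closes — contains both b and !b.
4 branches closed, 4 open.
Each open branch fixes some atoms; the unmentioned ones are free. Counting distinct full assignments: branch {d=1} (c, a, b) contributes 8 new; branch {d=1} (c, a, b) contributes 0 new; branch {a=1, b=1} (c, d) contributes 2 new; branch {a=1, b=0, d=1} (c) contributes 0 new. Total: 10.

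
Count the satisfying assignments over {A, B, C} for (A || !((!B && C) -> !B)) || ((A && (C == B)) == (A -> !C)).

Initial set: {((A || !((!B && C) -> !B)) || ((A && (C == B)) == (A -> !C)))}.
((A || !((!B && C) -> !B)) || ((A && (C == B)) == (A -> !C))): β-rule — branch into (A || !((!B && C) -> !B))  //  ((A && (C == B)) == (A -> !C)).
  branch 1 (add (A || !((!B && C) -> !B))):
    (A || !((!B && C) -> !B)): β-rule — branch into A  //  !((!B && C) -> !B).
      branch 1.1 (add A):
        ○ open, literals {A=T}.
      branch 1.2 (add !((!B && C) -> !B)):
        !((!B && C) -> !B): α-rule — add (!B && C), !!B.
        (!B && C): α-rule — add !B, C.
        × closes — contains both B and !B.
  branch 2 (add ((A && (C == B)) == (A -> !C))):
    ((A && (C == B)) == (A -> !C)): β-rule — branch into (A && (C == B)), (A -> !C)  //  !(A && (C == B)), !(A -> !C).
      branch 2.1 (add (A && (C == B)), (A -> !C)):
        (A && (C == B)): α-rule — add A, (C == B).
        (A -> !C): β-rule — branch into !A  //  !C.
          branch 2.1.1 (add !A):
            × closes — contains both A and !A.
          branch 2.1.2 (add !C):
            (C == B): β-rule — branch into C, B  //  !C, !B.
              branch 2.1.2.1 (add C, B):
                × closes — contains both C and !C.
              branch 2.1.2.2 (add !C, !B):
                ○ open, literals {A=T, B=F, C=F}.
      branch 2.2 (add !(A && (C == B)), !(A -> !C)):
        !(A -> !C): α-rule — add A, !!C.
        !(A && (C == B)): β-rule — branch into !A  //  !(C == B).
          branch 2.2.1 (add !A):
            × closes — contains both A and !A.
          branch 2.2.2 (add !(C == B)):
            !(C == B): β-rule — branch into C, !B  //  !C, B.
              branch 2.2.2.1 (add C, !B):
                ○ open, literals {A=T, B=F, C=T}.
              branch 2.2.2.2 (add !C, B):
                × closes — contains both C and !C.
5 branches closed, 3 open.
Each open branch fixes some atoms; the unmentioned ones are free. Counting distinct full assignments: branch {A=T} (B, C) contributes 4 new; branch {A=T, B=F, C=F} (none free) contributes 0 new; branch {A=T, B=F, C=T} (none free) contributes 0 new. Total: 4.

4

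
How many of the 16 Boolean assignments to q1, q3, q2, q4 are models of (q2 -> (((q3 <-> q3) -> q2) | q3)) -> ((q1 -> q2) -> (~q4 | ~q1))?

Initial set: {((q2 -> (((q3 <-> q3) -> q2) | q3)) -> ((q1 -> q2) -> (~q4 | ~q1)))}.
((q2 -> (((q3 <-> q3) -> q2) | q3)) -> ((q1 -> q2) -> (~q4 | ~q1))): β-rule — branch into ~(q2 -> (((q3 <-> q3) -> q2) | q3))  //  ((q1 -> q2) -> (~q4 | ~q1)).
  branch 1 (add ~(q2 -> (((q3 <-> q3) -> q2) | q3))):
    ~(q2 -> (((q3 <-> q3) -> q2) | q3)): α-rule — add q2, ~(((q3 <-> q3) -> q2) | q3).
    ~(((q3 <-> q3) -> q2) | q3): α-rule — add ~((q3 <-> q3) -> q2), ~q3.
    ~((q3 <-> q3) -> q2): α-rule — add (q3 <-> q3), ~q2.
    × closes — contains both q2 and ~q2.
  branch 2 (add ((q1 -> q2) -> (~q4 | ~q1))):
    ((q1 -> q2) -> (~q4 | ~q1)): β-rule — branch into ~(q1 -> q2)  //  (~q4 | ~q1).
      branch 2.1 (add ~(q1 -> q2)):
        ~(q1 -> q2): α-rule — add q1, ~q2.
        ○ open, literals {q1=T, q2=F}.
      branch 2.2 (add (~q4 | ~q1)):
        (~q4 | ~q1): β-rule — branch into ~q4  //  ~q1.
          branch 2.2.1 (add ~q4):
            ○ open, literals {q4=F}.
          branch 2.2.2 (add ~q1):
            ○ open, literals {q1=F}.
1 branch closed, 3 open.
Each open branch fixes some atoms; the unmentioned ones are free. Counting distinct full assignments: branch {q1=T, q2=F} (q3, q4) contributes 4 new; branch {q4=F} (q1, q3, q2) contributes 6 new; branch {q1=F} (q3, q2, q4) contributes 4 new. Total: 14.

14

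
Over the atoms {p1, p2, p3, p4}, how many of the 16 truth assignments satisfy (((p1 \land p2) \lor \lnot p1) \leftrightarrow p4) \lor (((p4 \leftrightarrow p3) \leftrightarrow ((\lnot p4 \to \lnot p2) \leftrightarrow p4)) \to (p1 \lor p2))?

15

Initial set: {((((p1 \land p2) \lor \lnot p1) \leftrightarrow p4) \lor (((p4 \leftrightarrow p3) \leftrightarrow ((\lnot p4 \to \lnot p2) \leftrightarrow p4)) \to (p1 \lor p2)))}.
((((p1 \land p2) \lor \lnot p1) \leftrightarrow p4) \lor (((p4 \leftrightarrow p3) \leftrightarrow ((\lnot p4 \to \lnot p2) \leftrightarrow p4)) \to (p1 \lor p2))): β-rule — branch into (((p1 \land p2) \lor \lnot p1) \leftrightarrow p4)  //  (((p4 \leftrightarrow p3) \leftrightarrow ((\lnot p4 \to \lnot p2) \leftrightarrow p4)) \to (p1 \lor p2)).
  branch 1 (add (((p1 \land p2) \lor \lnot p1) \leftrightarrow p4)):
    (((p1 \land p2) \lor \lnot p1) \leftrightarrow p4): β-rule — branch into ((p1 \land p2) \lor \lnot p1), p4  //  \lnot ((p1 \land p2) \lor \lnot p1), \lnot p4.
      branch 1.1 (add ((p1 \land p2) \lor \lnot p1), p4):
        ((p1 \land p2) \lor \lnot p1): β-rule — branch into (p1 \land p2)  //  \lnot p1.
          branch 1.1.1 (add (p1 \land p2)):
            (p1 \land p2): α-rule — add p1, p2.
            ○ open, literals {p1=true, p2=true, p4=true}.
          branch 1.1.2 (add \lnot p1):
            ○ open, literals {p1=false, p4=true}.
      branch 1.2 (add \lnot ((p1 \land p2) \lor \lnot p1), \lnot p4):
        \lnot ((p1 \land p2) \lor \lnot p1): α-rule — add \lnot (p1 \land p2), \lnot \lnot p1.
        \lnot (p1 \land p2): β-rule — branch into \lnot p1  //  \lnot p2.
          branch 1.2.1 (add \lnot p1):
            × closes — contains both p1 and \lnot p1.
          branch 1.2.2 (add \lnot p2):
            ○ open, literals {p1=true, p2=false, p4=false}.
  branch 2 (add (((p4 \leftrightarrow p3) \leftrightarrow ((\lnot p4 \to \lnot p2) \leftrightarrow p4)) \to (p1 \lor p2))):
    (((p4 \leftrightarrow p3) \leftrightarrow ((\lnot p4 \to \lnot p2) \leftrightarrow p4)) \to (p1 \lor p2)): β-rule — branch into \lnot ((p4 \leftrightarrow p3) \leftrightarrow ((\lnot p4 \to \lnot p2) \leftrightarrow p4))  //  (p1 \lor p2).
      branch 2.1 (add \lnot ((p4 \leftrightarrow p3) \leftrightarrow ((\lnot p4 \to \lnot p2) \leftrightarrow p4))):
        \lnot ((p4 \leftrightarrow p3) \leftrightarrow ((\lnot p4 \to \lnot p2) \leftrightarrow p4)): β-rule — branch into (p4 \leftrightarrow p3), \lnot ((\lnot p4 \to \lnot p2) \leftrightarrow p4)  //  \lnot (p4 \leftrightarrow p3), ((\lnot p4 \to \lnot p2) \leftrightarrow p4).
          branch 2.1.1 (add (p4 \leftrightarrow p3), \lnot ((\lnot p4 \to \lnot p2) \leftrightarrow p4)):
            (p4 \leftrightarrow p3): β-rule — branch into p4, p3  //  \lnot p4, \lnot p3.
              branch 2.1.1.1 (add p4, p3):
                \lnot ((\lnot p4 \to \lnot p2) \leftrightarrow p4): β-rule — branch into (\lnot p4 \to \lnot p2), \lnot p4  //  \lnot (\lnot p4 \to \lnot p2), p4.
                  branch 2.1.1.1.1 (add (\lnot p4 \to \lnot p2), \lnot p4):
                    × closes — contains both p4 and \lnot p4.
                  branch 2.1.1.1.2 (add \lnot (\lnot p4 \to \lnot p2), p4):
                    \lnot (\lnot p4 \to \lnot p2): α-rule — add \lnot p4, \lnot \lnot p2.
                    × closes — contains both p4 and \lnot p4.
              branch 2.1.1.2 (add \lnot p4, \lnot p3):
                \lnot ((\lnot p4 \to \lnot p2) \leftrightarrow p4): β-rule — branch into (\lnot p4 \to \lnot p2), \lnot p4  //  \lnot (\lnot p4 \to \lnot p2), p4.
                  branch 2.1.1.2.1 (add (\lnot p4 \to \lnot p2), \lnot p4):
                    (\lnot p4 \to \lnot p2): β-rule — branch into \lnot \lnot p4  //  \lnot p2.
                      branch 2.1.1.2.1.1 (add \lnot \lnot p4):
                        × closes — contains both p4 and \lnot p4.
                      branch 2.1.1.2.1.2 (add \lnot p2):
                        ○ open, literals {p2=false, p3=false, p4=false}.
                  branch 2.1.1.2.2 (add \lnot (\lnot p4 \to \lnot p2), p4):
                    × closes — contains both p4 and \lnot p4.
          branch 2.1.2 (add \lnot (p4 \leftrightarrow p3), ((\lnot p4 \to \lnot p2) \leftrightarrow p4)):
            \lnot (p4 \leftrightarrow p3): β-rule — branch into p4, \lnot p3  //  \lnot p4, p3.
              branch 2.1.2.1 (add p4, \lnot p3):
                ((\lnot p4 \to \lnot p2) \leftrightarrow p4): β-rule — branch into (\lnot p4 \to \lnot p2), p4  //  \lnot (\lnot p4 \to \lnot p2), \lnot p4.
                  branch 2.1.2.1.1 (add (\lnot p4 \to \lnot p2), p4):
                    (\lnot p4 \to \lnot p2): β-rule — branch into \lnot \lnot p4  //  \lnot p2.
                      branch 2.1.2.1.1.1 (add \lnot \lnot p4):
                        ○ open, literals {p3=false, p4=true}.
                      branch 2.1.2.1.1.2 (add \lnot p2):
                        ○ open, literals {p2=false, p3=false, p4=true}.
                  branch 2.1.2.1.2 (add \lnot (\lnot p4 \to \lnot p2), \lnot p4):
                    × closes — contains both p4 and \lnot p4.
              branch 2.1.2.2 (add \lnot p4, p3):
                ((\lnot p4 \to \lnot p2) \leftrightarrow p4): β-rule — branch into (\lnot p4 \to \lnot p2), p4  //  \lnot (\lnot p4 \to \lnot p2), \lnot p4.
                  branch 2.1.2.2.1 (add (\lnot p4 \to \lnot p2), p4):
                    × closes — contains both p4 and \lnot p4.
                  branch 2.1.2.2.2 (add \lnot (\lnot p4 \to \lnot p2), \lnot p4):
                    \lnot (\lnot p4 \to \lnot p2): α-rule — add \lnot p4, \lnot \lnot p2.
                    ○ open, literals {p2=true, p3=true, p4=false}.
      branch 2.2 (add (p1 \lor p2)):
        (p1 \lor p2): β-rule — branch into p1  //  p2.
          branch 2.2.1 (add p1):
            ○ open, literals {p1=true}.
          branch 2.2.2 (add p2):
            ○ open, literals {p2=true}.
7 branches closed, 9 open.
Each open branch fixes some atoms; the unmentioned ones are free. Counting distinct full assignments: branch {p1=true, p2=true, p4=true} (p3) contributes 2 new; branch {p1=false, p4=true} (p2, p3) contributes 4 new; branch {p1=true, p2=false, p4=false} (p3) contributes 2 new; branch {p2=false, p3=false, p4=false} (p1) contributes 1 new; branch {p3=false, p4=true} (p1, p2) contributes 1 new; branch {p2=false, p3=false, p4=true} (p1) contributes 0 new; branch {p2=true, p3=true, p4=false} (p1) contributes 2 new; branch {p1=true} (p2, p3, p4) contributes 2 new; branch {p2=true} (p1, p3, p4) contributes 1 new. Total: 15.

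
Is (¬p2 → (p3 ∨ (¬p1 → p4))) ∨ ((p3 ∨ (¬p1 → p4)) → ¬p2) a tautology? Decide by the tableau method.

Valid

Assume the negation and expand:
Initial set: {F ((¬p2 → (p3 ∨ (¬p1 → p4))) ∨ ((p3 ∨ (¬p1 → p4)) → ¬p2))}.
F ((¬p2 → (p3 ∨ (¬p1 → p4))) ∨ ((p3 ∨ (¬p1 → p4)) → ¬p2)): α-rule — add F (¬p2 → (p3 ∨ (¬p1 → p4))), F ((p3 ∨ (¬p1 → p4)) → ¬p2).
F (¬p2 → (p3 ∨ (¬p1 → p4))): α-rule — add T ¬p2, F (p3 ∨ (¬p1 → p4)).
F ((p3 ∨ (¬p1 → p4)) → ¬p2): α-rule — add T (p3 ∨ (¬p1 → p4)), F ¬p2.
× closes — contains both p2 and ¬p2.
All 1 branch closes.
Every branch closed, so the negation is unsatisfiable and the formula is valid.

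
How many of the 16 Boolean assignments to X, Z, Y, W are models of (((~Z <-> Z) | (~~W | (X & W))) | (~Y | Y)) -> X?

Initial set: {((((~Z <-> Z) | (~~W | (X & W))) | (~Y | Y)) -> X)}.
((((~Z <-> Z) | (~~W | (X & W))) | (~Y | Y)) -> X): β-rule — branch into ~(((~Z <-> Z) | (~~W | (X & W))) | (~Y | Y))  //  X.
  branch 1 (add ~(((~Z <-> Z) | (~~W | (X & W))) | (~Y | Y))):
    ~(((~Z <-> Z) | (~~W | (X & W))) | (~Y | Y)): α-rule — add ~((~Z <-> Z) | (~~W | (X & W))), ~(~Y | Y).
    ~((~Z <-> Z) | (~~W | (X & W))): α-rule — add ~(~Z <-> Z), ~(~~W | (X & W)).
    ~(~Y | Y): α-rule — add ~~Y, ~Y.
    × closes — contains both Y and ~Y.
  branch 2 (add X):
    ○ open, literals {X=true}.
1 branch closed, 1 open.
Each open branch fixes some atoms; the unmentioned ones are free. Counting distinct full assignments: branch {X=true} (Z, Y, W) contributes 8 new. Total: 8.

8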